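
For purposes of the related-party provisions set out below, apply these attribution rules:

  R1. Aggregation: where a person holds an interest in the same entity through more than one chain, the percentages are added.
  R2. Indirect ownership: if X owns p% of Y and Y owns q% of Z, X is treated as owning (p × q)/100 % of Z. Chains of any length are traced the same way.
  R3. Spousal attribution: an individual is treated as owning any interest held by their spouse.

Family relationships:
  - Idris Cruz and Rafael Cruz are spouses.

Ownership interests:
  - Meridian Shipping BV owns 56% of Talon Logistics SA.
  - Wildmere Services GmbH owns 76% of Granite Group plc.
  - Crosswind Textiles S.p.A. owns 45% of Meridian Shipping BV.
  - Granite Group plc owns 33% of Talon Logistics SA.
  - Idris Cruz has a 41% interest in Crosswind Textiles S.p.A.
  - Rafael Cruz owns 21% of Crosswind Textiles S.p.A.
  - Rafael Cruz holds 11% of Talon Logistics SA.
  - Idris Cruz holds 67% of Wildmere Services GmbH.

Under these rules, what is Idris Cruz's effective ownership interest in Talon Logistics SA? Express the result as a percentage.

By spousal attribution (R3), Idris Cruz is treated as also owning Rafael Cruz's interest in Crosswind Textiles S.p.A, giving 41% + 21% = 62%.
By spousal attribution (R3), Idris Cruz is treated as owning Rafael Cruz's 11% interest in Talon Logistics SA.
Chain via Wildmere Services GmbH → Granite Group plc (R2): 67% × 76% × 33% = 16.8036% of Talon Logistics SA.
Chain via Crosswind Textiles S.p.A. → Meridian Shipping BV (R2): 62% × 45% × 56% = 15.624% of Talon Logistics SA.
Direct interest in Talon Logistics SA: 11%.
Aggregating (R1): 16.8036% + 15.624% + 11% = 43.4276%.

43.4276%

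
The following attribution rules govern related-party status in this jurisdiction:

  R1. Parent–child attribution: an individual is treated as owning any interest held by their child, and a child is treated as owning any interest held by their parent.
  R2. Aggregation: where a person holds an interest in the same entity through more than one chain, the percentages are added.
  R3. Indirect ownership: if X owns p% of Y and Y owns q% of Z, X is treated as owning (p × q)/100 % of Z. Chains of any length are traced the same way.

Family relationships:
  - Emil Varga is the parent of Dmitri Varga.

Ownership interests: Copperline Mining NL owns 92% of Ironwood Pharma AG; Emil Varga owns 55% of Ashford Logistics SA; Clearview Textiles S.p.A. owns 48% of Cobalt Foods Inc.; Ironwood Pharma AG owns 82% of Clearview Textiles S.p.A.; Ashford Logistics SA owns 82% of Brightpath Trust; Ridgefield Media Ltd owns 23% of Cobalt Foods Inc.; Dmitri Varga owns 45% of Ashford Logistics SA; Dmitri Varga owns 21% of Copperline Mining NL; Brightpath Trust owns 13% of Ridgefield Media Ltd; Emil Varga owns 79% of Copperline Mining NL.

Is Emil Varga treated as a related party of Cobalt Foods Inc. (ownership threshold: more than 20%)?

By parent–child attribution (R1), Emil Varga is treated as also owning Dmitri Varga's interest in Copperline Mining NL, giving 79% + 21% = 100%.
By parent–child attribution (R1), Emil Varga is treated as also owning Dmitri Varga's interest in Ashford Logistics SA, giving 55% + 45% = 100%.
Chain via Copperline Mining NL → Ironwood Pharma AG → Clearview Textiles S.p.A. (R3): 100% × 92% × 82% × 48% = 36.2112% of Cobalt Foods Inc.
Chain via Ashford Logistics SA → Brightpath Trust → Ridgefield Media Ltd (R3): 100% × 82% × 13% × 23% = 2.4518% of Cobalt Foods Inc.
Aggregating (R2): 36.2112% + 2.4518% = 38.663%.
38.663% exceeds the 20% threshold, so Emil is a related party to Cobalt Foods Inc.

Yes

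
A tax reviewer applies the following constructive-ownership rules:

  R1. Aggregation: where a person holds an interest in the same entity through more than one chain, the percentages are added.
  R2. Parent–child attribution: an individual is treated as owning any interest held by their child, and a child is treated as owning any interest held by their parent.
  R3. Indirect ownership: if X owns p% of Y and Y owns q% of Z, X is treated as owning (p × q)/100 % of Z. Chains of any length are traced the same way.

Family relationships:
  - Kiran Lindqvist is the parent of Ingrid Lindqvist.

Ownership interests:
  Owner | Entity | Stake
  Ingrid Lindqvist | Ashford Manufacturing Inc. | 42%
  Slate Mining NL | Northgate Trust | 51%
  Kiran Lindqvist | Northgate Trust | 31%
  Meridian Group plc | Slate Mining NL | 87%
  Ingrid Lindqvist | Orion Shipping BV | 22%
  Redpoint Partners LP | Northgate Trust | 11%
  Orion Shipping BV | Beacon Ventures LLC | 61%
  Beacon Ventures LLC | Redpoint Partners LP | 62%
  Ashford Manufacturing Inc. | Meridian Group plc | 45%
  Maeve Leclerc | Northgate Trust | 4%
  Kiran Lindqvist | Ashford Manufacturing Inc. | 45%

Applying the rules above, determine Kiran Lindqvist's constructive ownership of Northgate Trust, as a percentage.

49.286099%

By parent–child attribution (R2), Kiran Lindqvist is treated as also owning Ingrid Lindqvist's interest in Ashford Manufacturing Inc, giving 45% + 42% = 87%.
By parent–child attribution (R2), Kiran Lindqvist is treated as owning Ingrid Lindqvist's 22% interest in Orion Shipping BV.
Chain via Ashford Manufacturing Inc. → Meridian Group plc → Slate Mining NL (R3): 87% × 45% × 87% × 51% = 17.370855% of Northgate Trust.
Direct interest in Northgate Trust: 31%.
Chain via Orion Shipping BV → Beacon Ventures LLC → Redpoint Partners LP (R3): 22% × 61% × 62% × 11% = 0.915244% of Northgate Trust.
Aggregating (R1): 17.370855% + 31% + 0.915244% = 49.286099%.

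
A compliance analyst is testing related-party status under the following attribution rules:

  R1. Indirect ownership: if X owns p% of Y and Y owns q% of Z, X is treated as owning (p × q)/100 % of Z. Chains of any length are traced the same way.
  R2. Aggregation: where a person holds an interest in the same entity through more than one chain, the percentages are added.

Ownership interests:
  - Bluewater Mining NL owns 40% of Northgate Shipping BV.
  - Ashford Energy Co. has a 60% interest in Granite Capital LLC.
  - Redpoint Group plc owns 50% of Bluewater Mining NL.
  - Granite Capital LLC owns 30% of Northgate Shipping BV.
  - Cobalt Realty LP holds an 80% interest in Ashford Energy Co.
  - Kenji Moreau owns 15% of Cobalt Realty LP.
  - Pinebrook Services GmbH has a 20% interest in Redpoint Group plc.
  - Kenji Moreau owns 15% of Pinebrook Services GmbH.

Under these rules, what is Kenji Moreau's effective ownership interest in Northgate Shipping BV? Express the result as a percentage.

2.76%

Chain via Cobalt Realty LP → Ashford Energy Co. → Granite Capital LLC (R1): 15% × 80% × 60% × 30% = 2.16% of Northgate Shipping BV.
Chain via Pinebrook Services GmbH → Redpoint Group plc → Bluewater Mining NL (R1): 15% × 20% × 50% × 40% = 0.6% of Northgate Shipping BV.
Aggregating (R2): 2.16% + 0.6% = 2.76%.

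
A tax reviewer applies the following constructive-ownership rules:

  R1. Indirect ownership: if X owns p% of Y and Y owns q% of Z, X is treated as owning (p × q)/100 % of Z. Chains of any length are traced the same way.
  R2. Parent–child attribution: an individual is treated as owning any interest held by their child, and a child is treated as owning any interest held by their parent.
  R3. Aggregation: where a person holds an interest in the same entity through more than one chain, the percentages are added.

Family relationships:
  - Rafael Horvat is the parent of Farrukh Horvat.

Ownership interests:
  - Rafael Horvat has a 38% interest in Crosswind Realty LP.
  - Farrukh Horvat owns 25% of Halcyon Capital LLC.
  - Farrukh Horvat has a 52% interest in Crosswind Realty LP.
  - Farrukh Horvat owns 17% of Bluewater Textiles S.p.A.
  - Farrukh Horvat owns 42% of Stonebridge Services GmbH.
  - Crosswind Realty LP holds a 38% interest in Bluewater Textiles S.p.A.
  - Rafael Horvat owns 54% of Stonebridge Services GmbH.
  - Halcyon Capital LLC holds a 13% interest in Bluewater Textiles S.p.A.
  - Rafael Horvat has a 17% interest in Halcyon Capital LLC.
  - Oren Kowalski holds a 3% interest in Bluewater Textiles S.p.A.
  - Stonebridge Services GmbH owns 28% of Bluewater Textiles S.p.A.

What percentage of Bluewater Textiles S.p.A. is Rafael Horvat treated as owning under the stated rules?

By parent–child attribution (R2), Rafael Horvat is treated as also owning Farrukh Horvat's interest in Halcyon Capital LLC, giving 17% + 25% = 42%.
By parent–child attribution (R2), Rafael Horvat is treated as also owning Farrukh Horvat's interest in Stonebridge Services GmbH, giving 54% + 42% = 96%.
By parent–child attribution (R2), Rafael Horvat is treated as also owning Farrukh Horvat's interest in Crosswind Realty LP, giving 38% + 52% = 90%.
By parent–child attribution (R2), Rafael Horvat is treated as owning Farrukh Horvat's 17% interest in Bluewater Textiles S.p.A.
Chain via Halcyon Capital LLC (R1): 42% × 13% = 5.46% of Bluewater Textiles S.p.A.
Chain via Stonebridge Services GmbH (R1): 96% × 28% = 26.88% of Bluewater Textiles S.p.A.
Chain via Crosswind Realty LP (R1): 90% × 38% = 34.2% of Bluewater Textiles S.p.A.
Direct interest in Bluewater Textiles S.p.A: 17%.
Aggregating (R3): 5.46% + 26.88% + 34.2% + 17% = 83.54%.

83.54%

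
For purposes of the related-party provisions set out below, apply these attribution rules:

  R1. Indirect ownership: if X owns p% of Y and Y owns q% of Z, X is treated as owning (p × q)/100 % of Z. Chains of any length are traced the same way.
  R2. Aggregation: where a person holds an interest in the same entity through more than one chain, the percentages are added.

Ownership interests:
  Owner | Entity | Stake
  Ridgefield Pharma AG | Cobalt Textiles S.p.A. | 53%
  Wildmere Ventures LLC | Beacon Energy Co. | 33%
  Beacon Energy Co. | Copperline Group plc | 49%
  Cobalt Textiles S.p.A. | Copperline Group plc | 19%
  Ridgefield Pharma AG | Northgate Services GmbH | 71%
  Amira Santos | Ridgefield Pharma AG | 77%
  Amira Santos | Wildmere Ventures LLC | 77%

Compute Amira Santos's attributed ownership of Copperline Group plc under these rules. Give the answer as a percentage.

20.2048%

Chain via Ridgefield Pharma AG → Cobalt Textiles S.p.A. (R1): 77% × 53% × 19% = 7.7539% of Copperline Group plc.
Chain via Wildmere Ventures LLC → Beacon Energy Co. (R1): 77% × 33% × 49% = 12.4509% of Copperline Group plc.
Aggregating (R2): 7.7539% + 12.4509% = 20.2048%.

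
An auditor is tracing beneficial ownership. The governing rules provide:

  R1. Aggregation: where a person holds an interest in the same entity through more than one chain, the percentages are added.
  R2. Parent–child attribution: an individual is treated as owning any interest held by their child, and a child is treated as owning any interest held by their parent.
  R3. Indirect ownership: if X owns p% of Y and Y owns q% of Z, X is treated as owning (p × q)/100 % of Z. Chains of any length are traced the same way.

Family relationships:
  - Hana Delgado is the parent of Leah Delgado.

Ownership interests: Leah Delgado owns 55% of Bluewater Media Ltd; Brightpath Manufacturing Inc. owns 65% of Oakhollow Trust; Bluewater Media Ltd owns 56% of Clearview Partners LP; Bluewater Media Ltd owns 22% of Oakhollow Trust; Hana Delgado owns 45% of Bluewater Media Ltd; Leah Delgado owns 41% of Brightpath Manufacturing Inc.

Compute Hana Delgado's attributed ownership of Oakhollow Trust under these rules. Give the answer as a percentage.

48.65%

By parent–child attribution (R2), Hana Delgado is treated as also owning Leah Delgado's interest in Bluewater Media Ltd, giving 45% + 55% = 100%.
By parent–child attribution (R2), Hana Delgado is treated as owning Leah Delgado's 41% interest in Brightpath Manufacturing Inc.
Chain via Bluewater Media Ltd (R3): 100% × 22% = 22% of Oakhollow Trust.
Chain via Brightpath Manufacturing Inc. (R3): 41% × 65% = 26.65% of Oakhollow Trust.
Aggregating (R1): 22% + 26.65% = 48.65%.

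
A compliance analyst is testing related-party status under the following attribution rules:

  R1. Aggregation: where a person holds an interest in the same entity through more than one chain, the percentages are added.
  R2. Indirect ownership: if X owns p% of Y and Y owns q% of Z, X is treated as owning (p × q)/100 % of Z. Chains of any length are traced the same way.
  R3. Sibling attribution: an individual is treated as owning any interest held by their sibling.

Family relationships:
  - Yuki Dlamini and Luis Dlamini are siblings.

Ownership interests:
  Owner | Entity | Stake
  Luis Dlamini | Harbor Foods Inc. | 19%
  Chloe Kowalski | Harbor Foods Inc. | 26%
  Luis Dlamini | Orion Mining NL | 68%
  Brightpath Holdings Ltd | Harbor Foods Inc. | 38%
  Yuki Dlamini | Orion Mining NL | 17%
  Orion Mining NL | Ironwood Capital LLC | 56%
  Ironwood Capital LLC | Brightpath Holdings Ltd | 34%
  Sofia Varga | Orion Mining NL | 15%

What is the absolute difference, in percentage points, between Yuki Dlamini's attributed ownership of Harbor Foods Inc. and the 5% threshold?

20.14992

By sibling attribution (R3), Yuki Dlamini is treated as also owning Luis Dlamini's interest in Orion Mining NL, giving 17% + 68% = 85%.
By sibling attribution (R3), Yuki Dlamini is treated as owning Luis Dlamini's 19% interest in Harbor Foods Inc.
Chain via Orion Mining NL → Ironwood Capital LLC → Brightpath Holdings Ltd (R2): 85% × 56% × 34% × 38% = 6.14992% of Harbor Foods Inc.
Direct interest in Harbor Foods Inc: 19%.
Aggregating (R1): 6.14992% + 19% = 25.14992%.
25.14992% exceeds the 5% threshold by 20.14992 percentage points.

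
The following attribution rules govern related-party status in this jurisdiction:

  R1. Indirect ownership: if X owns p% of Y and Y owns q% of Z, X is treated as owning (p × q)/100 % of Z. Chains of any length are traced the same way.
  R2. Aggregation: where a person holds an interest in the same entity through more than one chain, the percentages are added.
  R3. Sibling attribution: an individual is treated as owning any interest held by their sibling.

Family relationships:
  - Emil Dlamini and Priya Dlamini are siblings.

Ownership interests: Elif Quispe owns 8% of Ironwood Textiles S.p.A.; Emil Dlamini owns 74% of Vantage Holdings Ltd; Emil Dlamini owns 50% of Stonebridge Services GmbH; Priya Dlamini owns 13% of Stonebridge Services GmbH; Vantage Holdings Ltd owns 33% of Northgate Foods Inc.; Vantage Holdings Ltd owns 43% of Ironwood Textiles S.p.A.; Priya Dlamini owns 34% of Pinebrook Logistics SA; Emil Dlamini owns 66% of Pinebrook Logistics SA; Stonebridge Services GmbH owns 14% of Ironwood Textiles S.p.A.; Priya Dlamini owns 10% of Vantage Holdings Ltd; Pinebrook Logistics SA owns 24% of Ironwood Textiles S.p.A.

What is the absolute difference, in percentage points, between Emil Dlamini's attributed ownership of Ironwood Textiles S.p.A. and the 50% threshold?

By sibling attribution (R3), Emil Dlamini is treated as also owning Priya Dlamini's interest in Stonebridge Services GmbH, giving 50% + 13% = 63%.
By sibling attribution (R3), Emil Dlamini is treated as also owning Priya Dlamini's interest in Pinebrook Logistics SA, giving 66% + 34% = 100%.
By sibling attribution (R3), Emil Dlamini is treated as also owning Priya Dlamini's interest in Vantage Holdings Ltd, giving 74% + 10% = 84%.
Chain via Stonebridge Services GmbH (R1): 63% × 14% = 8.82% of Ironwood Textiles S.p.A.
Chain via Pinebrook Logistics SA (R1): 100% × 24% = 24% of Ironwood Textiles S.p.A.
Chain via Vantage Holdings Ltd (R1): 84% × 43% = 36.12% of Ironwood Textiles S.p.A.
Aggregating (R2): 8.82% + 24% + 36.12% = 68.94%.
68.94% exceeds the 50% threshold by 18.94 percentage points.

18.94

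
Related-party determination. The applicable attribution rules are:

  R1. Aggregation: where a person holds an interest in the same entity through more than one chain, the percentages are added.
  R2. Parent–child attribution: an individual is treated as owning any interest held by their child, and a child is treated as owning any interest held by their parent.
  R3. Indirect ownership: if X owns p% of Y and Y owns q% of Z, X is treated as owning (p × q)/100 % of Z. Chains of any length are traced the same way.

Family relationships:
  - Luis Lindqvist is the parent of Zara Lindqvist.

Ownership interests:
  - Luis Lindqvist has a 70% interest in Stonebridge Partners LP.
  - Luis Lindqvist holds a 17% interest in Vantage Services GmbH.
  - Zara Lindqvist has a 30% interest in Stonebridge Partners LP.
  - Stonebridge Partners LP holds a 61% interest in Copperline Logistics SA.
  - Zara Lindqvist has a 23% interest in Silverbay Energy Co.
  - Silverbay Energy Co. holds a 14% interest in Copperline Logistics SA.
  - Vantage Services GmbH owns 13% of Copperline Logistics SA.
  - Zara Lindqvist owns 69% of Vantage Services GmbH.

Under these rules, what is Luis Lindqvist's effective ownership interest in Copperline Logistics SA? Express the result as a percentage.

By parent–child attribution (R2), Luis Lindqvist is treated as also owning Zara Lindqvist's interest in Stonebridge Partners LP, giving 70% + 30% = 100%.
By parent–child attribution (R2), Luis Lindqvist is treated as also owning Zara Lindqvist's interest in Vantage Services GmbH, giving 17% + 69% = 86%.
By parent–child attribution (R2), Luis Lindqvist is treated as owning Zara Lindqvist's 23% interest in Silverbay Energy Co.
Chain via Stonebridge Partners LP (R3): 100% × 61% = 61% of Copperline Logistics SA.
Chain via Vantage Services GmbH (R3): 86% × 13% = 11.18% of Copperline Logistics SA.
Chain via Silverbay Energy Co. (R3): 23% × 14% = 3.22% of Copperline Logistics SA.
Aggregating (R1): 61% + 11.18% + 3.22% = 75.4%.

75.4%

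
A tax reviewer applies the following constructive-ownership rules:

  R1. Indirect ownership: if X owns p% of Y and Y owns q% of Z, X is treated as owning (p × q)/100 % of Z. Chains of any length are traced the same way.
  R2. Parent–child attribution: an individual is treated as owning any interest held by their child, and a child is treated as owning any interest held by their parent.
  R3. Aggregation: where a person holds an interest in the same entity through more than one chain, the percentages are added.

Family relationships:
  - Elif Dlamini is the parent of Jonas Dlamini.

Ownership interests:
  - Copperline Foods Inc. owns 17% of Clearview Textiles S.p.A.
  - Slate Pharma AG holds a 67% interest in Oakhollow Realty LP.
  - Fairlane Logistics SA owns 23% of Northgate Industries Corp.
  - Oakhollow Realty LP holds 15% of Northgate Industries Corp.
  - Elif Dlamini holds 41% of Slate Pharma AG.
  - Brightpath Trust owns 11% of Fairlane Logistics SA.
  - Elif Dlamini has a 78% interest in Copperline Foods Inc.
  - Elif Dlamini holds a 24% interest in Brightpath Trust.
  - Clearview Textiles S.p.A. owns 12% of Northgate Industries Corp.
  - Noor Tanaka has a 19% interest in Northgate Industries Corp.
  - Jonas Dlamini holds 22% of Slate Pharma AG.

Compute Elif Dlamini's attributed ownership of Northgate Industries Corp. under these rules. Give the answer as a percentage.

8.5299%

By parent–child attribution (R2), Elif Dlamini is treated as also owning Jonas Dlamini's interest in Slate Pharma AG, giving 41% + 22% = 63%.
Chain via Slate Pharma AG → Oakhollow Realty LP (R1): 63% × 67% × 15% = 6.3315% of Northgate Industries Corp.
Chain via Copperline Foods Inc. → Clearview Textiles S.p.A. (R1): 78% × 17% × 12% = 1.5912% of Northgate Industries Corp.
Chain via Brightpath Trust → Fairlane Logistics SA (R1): 24% × 11% × 23% = 0.6072% of Northgate Industries Corp.
Aggregating (R3): 6.3315% + 1.5912% + 0.6072% = 8.5299%.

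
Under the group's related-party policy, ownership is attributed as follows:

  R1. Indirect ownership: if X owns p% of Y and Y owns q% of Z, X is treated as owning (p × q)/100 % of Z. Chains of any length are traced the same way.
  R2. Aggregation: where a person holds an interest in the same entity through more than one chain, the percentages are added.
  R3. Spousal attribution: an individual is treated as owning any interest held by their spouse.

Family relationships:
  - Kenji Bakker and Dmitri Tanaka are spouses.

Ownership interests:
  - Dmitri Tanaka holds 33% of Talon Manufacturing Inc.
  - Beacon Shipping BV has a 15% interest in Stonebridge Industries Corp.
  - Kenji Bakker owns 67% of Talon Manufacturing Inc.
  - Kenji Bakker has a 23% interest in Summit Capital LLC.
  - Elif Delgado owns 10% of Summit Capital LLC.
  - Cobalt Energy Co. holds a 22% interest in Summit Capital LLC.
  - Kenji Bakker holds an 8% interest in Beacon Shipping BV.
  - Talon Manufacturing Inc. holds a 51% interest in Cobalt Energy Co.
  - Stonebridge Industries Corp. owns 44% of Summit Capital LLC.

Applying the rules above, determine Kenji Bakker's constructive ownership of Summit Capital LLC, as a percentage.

By spousal attribution (R3), Kenji Bakker is treated as also owning Dmitri Tanaka's interest in Talon Manufacturing Inc, giving 67% + 33% = 100%.
Chain via Talon Manufacturing Inc. → Cobalt Energy Co. (R1): 100% × 51% × 22% = 11.22% of Summit Capital LLC.
Chain via Beacon Shipping BV → Stonebridge Industries Corp. (R1): 8% × 15% × 44% = 0.528% of Summit Capital LLC.
Direct interest in Summit Capital LLC: 23%.
Aggregating (R2): 11.22% + 0.528% + 23% = 34.748%.

34.748%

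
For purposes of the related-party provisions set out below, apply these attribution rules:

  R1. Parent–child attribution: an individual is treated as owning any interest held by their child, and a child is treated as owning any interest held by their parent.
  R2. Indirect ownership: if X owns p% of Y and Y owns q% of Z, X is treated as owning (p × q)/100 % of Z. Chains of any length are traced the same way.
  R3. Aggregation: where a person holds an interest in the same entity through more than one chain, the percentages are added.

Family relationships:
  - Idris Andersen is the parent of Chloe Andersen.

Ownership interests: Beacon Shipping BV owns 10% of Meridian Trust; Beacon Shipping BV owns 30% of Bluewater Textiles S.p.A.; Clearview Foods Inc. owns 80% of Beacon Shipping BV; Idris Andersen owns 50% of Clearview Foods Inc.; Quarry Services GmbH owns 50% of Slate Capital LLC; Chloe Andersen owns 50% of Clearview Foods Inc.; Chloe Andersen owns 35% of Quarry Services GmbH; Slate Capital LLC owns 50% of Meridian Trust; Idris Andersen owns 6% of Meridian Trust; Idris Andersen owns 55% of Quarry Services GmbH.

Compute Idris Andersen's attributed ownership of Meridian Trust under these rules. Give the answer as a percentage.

By parent–child attribution (R1), Idris Andersen is treated as also owning Chloe Andersen's interest in Clearview Foods Inc, giving 50% + 50% = 100%.
By parent–child attribution (R1), Idris Andersen is treated as also owning Chloe Andersen's interest in Quarry Services GmbH, giving 55% + 35% = 90%.
Chain via Clearview Foods Inc. → Beacon Shipping BV (R2): 100% × 80% × 10% = 8% of Meridian Trust.
Chain via Quarry Services GmbH → Slate Capital LLC (R2): 90% × 50% × 50% = 22.5% of Meridian Trust.
Direct interest in Meridian Trust: 6%.
Aggregating (R3): 8% + 22.5% + 6% = 36.5%.

36.5%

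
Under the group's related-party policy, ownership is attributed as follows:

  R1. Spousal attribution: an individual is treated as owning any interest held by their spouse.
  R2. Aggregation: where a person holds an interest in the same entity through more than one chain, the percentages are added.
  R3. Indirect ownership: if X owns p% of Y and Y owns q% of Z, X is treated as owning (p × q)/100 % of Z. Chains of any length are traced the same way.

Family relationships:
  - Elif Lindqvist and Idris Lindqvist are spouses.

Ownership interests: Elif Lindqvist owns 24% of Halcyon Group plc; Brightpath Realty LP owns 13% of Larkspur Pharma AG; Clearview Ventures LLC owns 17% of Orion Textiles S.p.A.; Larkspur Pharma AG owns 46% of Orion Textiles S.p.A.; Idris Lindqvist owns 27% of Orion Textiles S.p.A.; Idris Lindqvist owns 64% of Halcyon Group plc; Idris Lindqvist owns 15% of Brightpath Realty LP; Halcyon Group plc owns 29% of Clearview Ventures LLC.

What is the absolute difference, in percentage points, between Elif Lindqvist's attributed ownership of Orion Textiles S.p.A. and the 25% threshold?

7.2354

By spousal attribution (R1), Elif Lindqvist is treated as also owning Idris Lindqvist's interest in Halcyon Group plc, giving 24% + 64% = 88%.
By spousal attribution (R1), Elif Lindqvist is treated as owning Idris Lindqvist's 15% interest in Brightpath Realty LP.
By spousal attribution (R1), Elif Lindqvist is treated as owning Idris Lindqvist's 27% interest in Orion Textiles S.p.A.
Chain via Halcyon Group plc → Clearview Ventures LLC (R3): 88% × 29% × 17% = 4.3384% of Orion Textiles S.p.A.
Chain via Brightpath Realty LP → Larkspur Pharma AG (R3): 15% × 13% × 46% = 0.897% of Orion Textiles S.p.A.
Direct interest in Orion Textiles S.p.A: 27%.
Aggregating (R2): 4.3384% + 0.897% + 27% = 32.2354%.
32.2354% exceeds the 25% threshold by 7.2354 percentage points.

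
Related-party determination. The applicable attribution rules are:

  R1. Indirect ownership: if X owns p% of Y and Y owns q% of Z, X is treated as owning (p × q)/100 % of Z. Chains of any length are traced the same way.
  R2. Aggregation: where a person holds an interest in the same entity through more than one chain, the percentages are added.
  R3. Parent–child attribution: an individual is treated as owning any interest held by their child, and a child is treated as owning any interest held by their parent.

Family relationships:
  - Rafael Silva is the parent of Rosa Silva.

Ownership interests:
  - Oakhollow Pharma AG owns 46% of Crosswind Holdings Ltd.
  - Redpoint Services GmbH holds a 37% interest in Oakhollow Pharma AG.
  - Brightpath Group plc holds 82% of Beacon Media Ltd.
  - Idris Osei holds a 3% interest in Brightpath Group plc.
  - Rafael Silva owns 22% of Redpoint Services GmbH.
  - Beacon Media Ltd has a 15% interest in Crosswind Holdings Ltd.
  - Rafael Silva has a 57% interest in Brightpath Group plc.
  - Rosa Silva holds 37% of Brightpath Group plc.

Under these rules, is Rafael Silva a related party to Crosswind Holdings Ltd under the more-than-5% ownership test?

By parent–child attribution (R3), Rafael Silva is treated as also owning Rosa Silva's interest in Brightpath Group plc, giving 57% + 37% = 94%.
Chain via Redpoint Services GmbH → Oakhollow Pharma AG (R1): 22% × 37% × 46% = 3.7444% of Crosswind Holdings Ltd.
Chain via Brightpath Group plc → Beacon Media Ltd (R1): 94% × 82% × 15% = 11.562% of Crosswind Holdings Ltd.
Aggregating (R2): 3.7444% + 11.562% = 15.3064%.
15.3064% exceeds the 5% threshold, so Rafael is a related party to Crosswind Holdings Ltd.

Yes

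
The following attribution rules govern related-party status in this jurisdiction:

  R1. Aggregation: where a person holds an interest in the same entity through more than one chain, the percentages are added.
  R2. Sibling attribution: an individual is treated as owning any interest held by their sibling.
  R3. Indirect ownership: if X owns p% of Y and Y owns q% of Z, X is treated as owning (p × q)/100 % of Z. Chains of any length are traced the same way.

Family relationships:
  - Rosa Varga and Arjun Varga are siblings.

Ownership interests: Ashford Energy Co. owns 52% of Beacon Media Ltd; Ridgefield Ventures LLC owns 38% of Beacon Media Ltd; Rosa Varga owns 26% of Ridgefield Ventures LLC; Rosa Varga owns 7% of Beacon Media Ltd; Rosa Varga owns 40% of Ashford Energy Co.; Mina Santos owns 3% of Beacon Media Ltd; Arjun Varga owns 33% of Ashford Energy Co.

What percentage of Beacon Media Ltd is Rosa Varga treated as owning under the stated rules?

54.84%

By sibling attribution (R2), Rosa Varga is treated as also owning Arjun Varga's interest in Ashford Energy Co, giving 40% + 33% = 73%.
Chain via Ridgefield Ventures LLC (R3): 26% × 38% = 9.88% of Beacon Media Ltd.
Chain via Ashford Energy Co. (R3): 73% × 52% = 37.96% of Beacon Media Ltd.
Direct interest in Beacon Media Ltd: 7%.
Aggregating (R1): 9.88% + 37.96% + 7% = 54.84%.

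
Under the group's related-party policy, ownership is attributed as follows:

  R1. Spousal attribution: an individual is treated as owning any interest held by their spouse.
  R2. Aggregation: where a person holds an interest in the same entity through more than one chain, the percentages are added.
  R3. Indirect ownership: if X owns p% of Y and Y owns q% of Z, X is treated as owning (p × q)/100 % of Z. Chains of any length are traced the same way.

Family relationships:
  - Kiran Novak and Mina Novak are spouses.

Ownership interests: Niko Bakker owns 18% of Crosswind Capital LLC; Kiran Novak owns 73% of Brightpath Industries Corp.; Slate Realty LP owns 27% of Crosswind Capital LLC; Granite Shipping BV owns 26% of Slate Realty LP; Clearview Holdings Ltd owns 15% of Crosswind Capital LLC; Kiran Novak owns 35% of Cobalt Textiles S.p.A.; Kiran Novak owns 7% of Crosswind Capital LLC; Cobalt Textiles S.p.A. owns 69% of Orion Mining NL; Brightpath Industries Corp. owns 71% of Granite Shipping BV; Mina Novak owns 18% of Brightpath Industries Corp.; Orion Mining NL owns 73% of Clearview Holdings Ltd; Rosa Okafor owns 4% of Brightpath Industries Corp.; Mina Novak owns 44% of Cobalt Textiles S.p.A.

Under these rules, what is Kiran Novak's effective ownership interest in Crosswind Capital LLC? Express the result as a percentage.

17.504467%

By spousal attribution (R1), Kiran Novak is treated as also owning Mina Novak's interest in Brightpath Industries Corp, giving 73% + 18% = 91%.
By spousal attribution (R1), Kiran Novak is treated as also owning Mina Novak's interest in Cobalt Textiles S.p.A, giving 35% + 44% = 79%.
Chain via Brightpath Industries Corp. → Granite Shipping BV → Slate Realty LP (R3): 91% × 71% × 26% × 27% = 4.535622% of Crosswind Capital LLC.
Chain via Cobalt Textiles S.p.A. → Orion Mining NL → Clearview Holdings Ltd (R3): 79% × 69% × 73% × 15% = 5.968845% of Crosswind Capital LLC.
Direct interest in Crosswind Capital LLC: 7%.
Aggregating (R2): 4.535622% + 5.968845% + 7% = 17.504467%.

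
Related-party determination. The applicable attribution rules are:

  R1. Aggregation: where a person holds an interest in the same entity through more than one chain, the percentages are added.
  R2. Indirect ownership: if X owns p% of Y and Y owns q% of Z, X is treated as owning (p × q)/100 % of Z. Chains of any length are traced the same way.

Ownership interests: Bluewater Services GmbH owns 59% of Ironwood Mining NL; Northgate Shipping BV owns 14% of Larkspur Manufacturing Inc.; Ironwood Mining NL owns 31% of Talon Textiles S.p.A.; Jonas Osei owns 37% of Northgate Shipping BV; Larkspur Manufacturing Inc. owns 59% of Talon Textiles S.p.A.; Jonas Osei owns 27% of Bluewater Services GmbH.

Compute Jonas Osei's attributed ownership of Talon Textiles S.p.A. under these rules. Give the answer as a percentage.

7.9945%

Chain via Northgate Shipping BV → Larkspur Manufacturing Inc. (R2): 37% × 14% × 59% = 3.0562% of Talon Textiles S.p.A.
Chain via Bluewater Services GmbH → Ironwood Mining NL (R2): 27% × 59% × 31% = 4.9383% of Talon Textiles S.p.A.
Aggregating (R1): 3.0562% + 4.9383% = 7.9945%.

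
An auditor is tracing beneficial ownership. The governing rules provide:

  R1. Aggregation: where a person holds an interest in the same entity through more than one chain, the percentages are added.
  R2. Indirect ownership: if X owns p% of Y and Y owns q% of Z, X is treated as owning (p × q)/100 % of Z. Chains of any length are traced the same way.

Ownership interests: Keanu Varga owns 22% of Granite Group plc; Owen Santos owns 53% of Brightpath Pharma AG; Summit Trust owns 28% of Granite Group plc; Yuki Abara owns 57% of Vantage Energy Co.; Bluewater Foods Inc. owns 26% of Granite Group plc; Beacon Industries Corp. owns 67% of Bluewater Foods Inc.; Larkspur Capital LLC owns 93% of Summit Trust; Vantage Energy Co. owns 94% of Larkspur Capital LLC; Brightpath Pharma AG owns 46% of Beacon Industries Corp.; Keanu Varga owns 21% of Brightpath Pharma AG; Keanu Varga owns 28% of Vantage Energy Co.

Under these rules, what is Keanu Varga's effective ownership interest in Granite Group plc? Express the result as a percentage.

30.5365%

Chain via Brightpath Pharma AG → Beacon Industries Corp. → Bluewater Foods Inc. (R2): 21% × 46% × 67% × 26% = 1.682772% of Granite Group plc.
Chain via Vantage Energy Co. → Larkspur Capital LLC → Summit Trust (R2): 28% × 94% × 93% × 28% = 6.853728% of Granite Group plc.
Direct interest in Granite Group plc: 22%.
Aggregating (R1): 1.682772% + 6.853728% + 22% = 30.5365%.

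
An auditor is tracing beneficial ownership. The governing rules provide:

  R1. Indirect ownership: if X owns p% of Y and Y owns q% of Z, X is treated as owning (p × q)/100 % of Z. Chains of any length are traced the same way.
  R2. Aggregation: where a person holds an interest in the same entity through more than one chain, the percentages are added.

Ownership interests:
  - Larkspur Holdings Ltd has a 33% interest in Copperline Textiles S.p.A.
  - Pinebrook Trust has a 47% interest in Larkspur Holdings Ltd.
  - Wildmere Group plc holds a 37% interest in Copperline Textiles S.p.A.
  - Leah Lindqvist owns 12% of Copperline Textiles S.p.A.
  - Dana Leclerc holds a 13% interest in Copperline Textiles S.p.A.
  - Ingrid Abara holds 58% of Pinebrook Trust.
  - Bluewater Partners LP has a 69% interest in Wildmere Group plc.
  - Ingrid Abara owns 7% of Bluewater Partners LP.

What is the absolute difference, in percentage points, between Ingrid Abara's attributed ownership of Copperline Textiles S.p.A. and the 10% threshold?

0.7829

Chain via Pinebrook Trust → Larkspur Holdings Ltd (R1): 58% × 47% × 33% = 8.9958% of Copperline Textiles S.p.A.
Chain via Bluewater Partners LP → Wildmere Group plc (R1): 7% × 69% × 37% = 1.7871% of Copperline Textiles S.p.A.
Aggregating (R2): 8.9958% + 1.7871% = 10.7829%.
10.7829% exceeds the 10% threshold by 0.7829 percentage points.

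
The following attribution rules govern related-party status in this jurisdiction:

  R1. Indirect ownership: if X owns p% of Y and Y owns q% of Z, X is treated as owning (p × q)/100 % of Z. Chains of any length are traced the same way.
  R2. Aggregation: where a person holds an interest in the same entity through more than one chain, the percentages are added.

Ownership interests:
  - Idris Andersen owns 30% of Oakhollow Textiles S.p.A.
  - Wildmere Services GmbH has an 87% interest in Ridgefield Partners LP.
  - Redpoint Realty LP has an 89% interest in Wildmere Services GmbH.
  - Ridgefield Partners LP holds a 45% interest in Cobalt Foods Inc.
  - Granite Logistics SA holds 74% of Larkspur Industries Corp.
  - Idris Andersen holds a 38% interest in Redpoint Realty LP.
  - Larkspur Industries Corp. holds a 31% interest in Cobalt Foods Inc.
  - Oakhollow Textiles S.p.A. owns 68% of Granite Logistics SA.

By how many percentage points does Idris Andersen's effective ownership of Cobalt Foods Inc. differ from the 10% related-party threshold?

Chain via Redpoint Realty LP → Wildmere Services GmbH → Ridgefield Partners LP (R1): 38% × 89% × 87% × 45% = 13.24053% of Cobalt Foods Inc.
Chain via Oakhollow Textiles S.p.A. → Granite Logistics SA → Larkspur Industries Corp. (R1): 30% × 68% × 74% × 31% = 4.67976% of Cobalt Foods Inc.
Aggregating (R2): 13.24053% + 4.67976% = 17.92029%.
17.92029% exceeds the 10% threshold by 7.92029 percentage points.

7.92029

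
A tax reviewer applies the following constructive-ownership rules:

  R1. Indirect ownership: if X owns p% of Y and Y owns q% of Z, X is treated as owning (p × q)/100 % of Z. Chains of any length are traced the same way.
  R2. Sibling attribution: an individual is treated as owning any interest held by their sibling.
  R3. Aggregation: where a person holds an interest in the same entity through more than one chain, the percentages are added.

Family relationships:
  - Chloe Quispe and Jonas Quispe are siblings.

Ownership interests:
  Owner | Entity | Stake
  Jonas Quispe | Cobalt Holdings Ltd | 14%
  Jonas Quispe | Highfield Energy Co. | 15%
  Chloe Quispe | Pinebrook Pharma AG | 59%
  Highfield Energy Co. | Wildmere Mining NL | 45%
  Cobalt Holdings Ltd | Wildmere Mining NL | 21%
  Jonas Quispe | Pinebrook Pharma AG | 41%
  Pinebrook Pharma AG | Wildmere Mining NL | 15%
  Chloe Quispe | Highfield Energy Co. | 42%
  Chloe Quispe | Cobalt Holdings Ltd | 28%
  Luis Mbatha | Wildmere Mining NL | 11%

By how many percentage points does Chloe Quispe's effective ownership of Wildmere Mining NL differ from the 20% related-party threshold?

By sibling attribution (R2), Chloe Quispe is treated as also owning Jonas Quispe's interest in Highfield Energy Co, giving 42% + 15% = 57%.
By sibling attribution (R2), Chloe Quispe is treated as also owning Jonas Quispe's interest in Cobalt Holdings Ltd, giving 28% + 14% = 42%.
By sibling attribution (R2), Chloe Quispe is treated as also owning Jonas Quispe's interest in Pinebrook Pharma AG, giving 59% + 41% = 100%.
Chain via Highfield Energy Co. (R1): 57% × 45% = 25.65% of Wildmere Mining NL.
Chain via Cobalt Holdings Ltd (R1): 42% × 21% = 8.82% of Wildmere Mining NL.
Chain via Pinebrook Pharma AG (R1): 100% × 15% = 15% of Wildmere Mining NL.
Aggregating (R3): 25.65% + 8.82% + 15% = 49.47%.
49.47% exceeds the 20% threshold by 29.47 percentage points.

29.47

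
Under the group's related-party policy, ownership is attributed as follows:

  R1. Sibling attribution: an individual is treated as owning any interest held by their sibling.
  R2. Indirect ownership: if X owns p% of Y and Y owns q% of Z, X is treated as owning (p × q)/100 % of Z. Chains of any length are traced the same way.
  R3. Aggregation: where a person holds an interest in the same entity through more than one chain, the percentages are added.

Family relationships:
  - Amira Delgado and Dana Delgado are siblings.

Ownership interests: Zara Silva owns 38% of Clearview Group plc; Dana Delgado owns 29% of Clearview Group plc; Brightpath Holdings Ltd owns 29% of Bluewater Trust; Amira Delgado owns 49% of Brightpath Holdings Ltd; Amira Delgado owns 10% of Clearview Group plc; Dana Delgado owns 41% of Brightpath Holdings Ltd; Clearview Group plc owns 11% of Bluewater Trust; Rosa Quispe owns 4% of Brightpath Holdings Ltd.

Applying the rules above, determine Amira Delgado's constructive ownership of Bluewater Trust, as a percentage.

30.39%

By sibling attribution (R1), Amira Delgado is treated as also owning Dana Delgado's interest in Clearview Group plc, giving 10% + 29% = 39%.
By sibling attribution (R1), Amira Delgado is treated as also owning Dana Delgado's interest in Brightpath Holdings Ltd, giving 49% + 41% = 90%.
Chain via Clearview Group plc (R2): 39% × 11% = 4.29% of Bluewater Trust.
Chain via Brightpath Holdings Ltd (R2): 90% × 29% = 26.1% of Bluewater Trust.
Aggregating (R3): 4.29% + 26.1% = 30.39%.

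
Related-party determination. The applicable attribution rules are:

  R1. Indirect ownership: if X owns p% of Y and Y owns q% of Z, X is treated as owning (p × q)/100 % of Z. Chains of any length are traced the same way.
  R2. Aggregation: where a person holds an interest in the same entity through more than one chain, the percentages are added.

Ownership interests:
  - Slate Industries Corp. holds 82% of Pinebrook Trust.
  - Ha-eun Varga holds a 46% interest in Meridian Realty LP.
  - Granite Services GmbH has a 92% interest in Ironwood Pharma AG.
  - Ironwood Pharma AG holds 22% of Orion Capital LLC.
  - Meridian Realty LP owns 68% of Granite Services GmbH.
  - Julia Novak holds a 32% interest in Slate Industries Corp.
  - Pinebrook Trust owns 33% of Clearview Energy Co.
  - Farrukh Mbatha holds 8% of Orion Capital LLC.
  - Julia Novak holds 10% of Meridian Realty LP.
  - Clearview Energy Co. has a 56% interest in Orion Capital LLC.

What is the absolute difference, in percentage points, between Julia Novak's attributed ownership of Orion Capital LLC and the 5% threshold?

1.225472

Chain via Slate Industries Corp. → Pinebrook Trust → Clearview Energy Co. (R1): 32% × 82% × 33% × 56% = 4.849152% of Orion Capital LLC.
Chain via Meridian Realty LP → Granite Services GmbH → Ironwood Pharma AG (R1): 10% × 68% × 92% × 22% = 1.37632% of Orion Capital LLC.
Aggregating (R2): 4.849152% + 1.37632% = 6.225472%.
6.225472% exceeds the 5% threshold by 1.225472 percentage points.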